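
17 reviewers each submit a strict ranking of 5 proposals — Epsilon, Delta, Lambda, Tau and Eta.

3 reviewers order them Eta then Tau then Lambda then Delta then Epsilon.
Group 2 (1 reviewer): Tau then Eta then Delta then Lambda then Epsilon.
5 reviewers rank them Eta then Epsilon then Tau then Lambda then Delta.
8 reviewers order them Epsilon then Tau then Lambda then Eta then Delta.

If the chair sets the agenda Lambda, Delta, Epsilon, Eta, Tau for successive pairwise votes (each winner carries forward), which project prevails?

Round 1: Lambda vs Delta — 16–1, Lambda advances.
Round 2: Lambda vs Epsilon — 4–13, Epsilon advances.
Round 3: Epsilon vs Eta — 8–9, Eta advances.
Round 4: Eta vs Tau — 8–9, Tau advances.
The agenda winner is Tau.

Tau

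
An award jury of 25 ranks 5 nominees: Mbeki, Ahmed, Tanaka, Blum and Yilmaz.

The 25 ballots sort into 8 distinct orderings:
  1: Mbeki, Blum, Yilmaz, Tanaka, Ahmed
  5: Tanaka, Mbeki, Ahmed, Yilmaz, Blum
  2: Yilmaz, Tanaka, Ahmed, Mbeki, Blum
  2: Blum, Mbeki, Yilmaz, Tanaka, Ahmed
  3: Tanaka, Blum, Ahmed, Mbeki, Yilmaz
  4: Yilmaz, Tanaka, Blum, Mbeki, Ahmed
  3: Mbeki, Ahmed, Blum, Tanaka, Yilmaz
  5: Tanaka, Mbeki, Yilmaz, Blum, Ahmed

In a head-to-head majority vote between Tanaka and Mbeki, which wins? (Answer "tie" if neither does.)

Tanaka

Ballots ranking Tanaka above Mbeki: 5 + 2 + 3 + 4 + 5 = 19.
Ballots ranking Mbeki above Tanaka: 25 − 19 = 6.
Tanaka wins the head-to-head 19–6.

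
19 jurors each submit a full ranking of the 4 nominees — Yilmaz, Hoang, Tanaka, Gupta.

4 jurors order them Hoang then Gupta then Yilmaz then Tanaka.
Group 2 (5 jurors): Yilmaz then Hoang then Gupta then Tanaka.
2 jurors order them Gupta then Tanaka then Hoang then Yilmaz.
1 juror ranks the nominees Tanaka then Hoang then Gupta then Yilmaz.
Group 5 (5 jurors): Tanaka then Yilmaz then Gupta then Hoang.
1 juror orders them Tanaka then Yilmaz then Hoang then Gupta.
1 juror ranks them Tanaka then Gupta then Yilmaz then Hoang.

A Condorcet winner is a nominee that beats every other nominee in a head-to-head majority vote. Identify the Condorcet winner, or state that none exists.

Pairwise majorities:
Yilmaz vs Hoang: Yilmaz wins 12–7.
Yilmaz vs Tanaka: Tanaka wins 10–9.
Yilmaz vs Gupta: Yilmaz, 11–8.
Hoang vs Tanaka: Tanaka wins 10–9.
Hoang–Gupta: Hoang 11–8.
Tanaka–Gupta: Gupta 11–8.
Each nominee drops at least one matchup (Yilmaz loses to Tanaka; Hoang loses to Yilmaz; Tanaka loses to Gupta; Gupta loses to Yilmaz); the cycle Yilmaz > Gupta > Tanaka > Yilmaz rules out a Condorcet winner.

none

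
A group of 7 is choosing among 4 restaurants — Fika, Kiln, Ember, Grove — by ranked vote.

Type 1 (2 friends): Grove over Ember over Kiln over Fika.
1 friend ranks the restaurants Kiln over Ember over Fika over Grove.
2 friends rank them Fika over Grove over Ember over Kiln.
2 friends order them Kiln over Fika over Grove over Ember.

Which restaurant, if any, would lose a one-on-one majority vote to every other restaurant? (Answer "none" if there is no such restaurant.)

none

Head-to-head results (7 friends):
Fika vs Kiln: 2 to 5, Kiln.
Fika vs Ember: Fika wins 4–3.
Fika vs Grove: 5 to 2, Fika.
Kiln vs Ember: Ember wins 4–3.
Kiln vs Grove: Kiln is ranked higher on 1+2 = 3 ballots, Grove on 4. Grove wins 4–3.
Ember vs Grove: Grove, 6–1.
Each restaurant has at least one pairwise win (Fika beats Ember; Kiln beats Fika; Ember beats Kiln; Grove beats Kiln) — no Condorcet loser.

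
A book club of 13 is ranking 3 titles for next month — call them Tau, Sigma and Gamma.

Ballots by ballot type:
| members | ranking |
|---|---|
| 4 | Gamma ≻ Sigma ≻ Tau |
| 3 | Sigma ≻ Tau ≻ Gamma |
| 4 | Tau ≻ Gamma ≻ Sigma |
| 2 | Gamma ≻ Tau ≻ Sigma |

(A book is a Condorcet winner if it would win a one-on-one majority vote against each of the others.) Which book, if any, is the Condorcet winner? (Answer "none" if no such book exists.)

Head-to-head results (13 members):
Tau vs Sigma: Sigma, 7–6.
Tau vs Gamma: Tau, 7–6.
Sigma vs Gamma: Gamma, 10–3.
Each book drops at least one matchup (Tau loses to Sigma; Sigma loses to Gamma; Gamma loses to Tau); the cycle Tau beats Gamma beats Sigma beats Tau rules out a Condorcet winner.

none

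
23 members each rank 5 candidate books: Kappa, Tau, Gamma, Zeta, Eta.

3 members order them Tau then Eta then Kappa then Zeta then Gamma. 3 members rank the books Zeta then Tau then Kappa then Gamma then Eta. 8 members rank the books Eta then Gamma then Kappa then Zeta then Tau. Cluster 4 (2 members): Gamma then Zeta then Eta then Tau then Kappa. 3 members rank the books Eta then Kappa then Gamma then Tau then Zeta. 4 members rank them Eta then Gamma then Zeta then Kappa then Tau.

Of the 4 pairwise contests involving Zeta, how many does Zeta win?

1

Zeta against each rival (23 members):
Zeta vs Kappa: 9 to 14, Kappa.
Zeta–Tau: Zeta 17–6.
Zeta vs Gamma: Gamma wins 17–6.
Zeta vs Eta: 3+2 = 5 for Zeta, 18 for Eta — Eta by 18–5.
Zeta beats Tau; loses to Kappa, Gamma, Eta — 1 pairwise win.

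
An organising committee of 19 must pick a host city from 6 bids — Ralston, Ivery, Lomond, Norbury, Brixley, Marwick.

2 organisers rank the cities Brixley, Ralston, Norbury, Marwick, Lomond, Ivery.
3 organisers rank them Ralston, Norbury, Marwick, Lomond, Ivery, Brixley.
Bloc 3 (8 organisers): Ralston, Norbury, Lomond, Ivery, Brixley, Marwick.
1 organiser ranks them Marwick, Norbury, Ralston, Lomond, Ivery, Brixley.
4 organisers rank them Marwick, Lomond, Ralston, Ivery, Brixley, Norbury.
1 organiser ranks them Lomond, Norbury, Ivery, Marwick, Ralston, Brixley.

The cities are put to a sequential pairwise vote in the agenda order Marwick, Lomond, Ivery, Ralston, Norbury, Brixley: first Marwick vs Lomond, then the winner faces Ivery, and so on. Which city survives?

Round 1: Marwick vs Lomond — 10–9, Marwick advances.
Round 2: Marwick vs Ivery — 10–9, Marwick advances.
Round 3: Marwick vs Ralston — 6–13, Ralston advances.
Round 4: Ralston vs Norbury — 17–2, Ralston advances.
Round 5: Ralston vs Brixley — 17–2, Ralston advances.
Ralston survives the agenda.

Ralston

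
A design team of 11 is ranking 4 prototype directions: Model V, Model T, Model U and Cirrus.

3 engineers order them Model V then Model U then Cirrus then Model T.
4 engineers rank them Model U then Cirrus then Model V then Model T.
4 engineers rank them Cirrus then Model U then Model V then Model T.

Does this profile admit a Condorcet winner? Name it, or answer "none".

Pairwise majorities:
Model V vs Model T: Model V preferred on 3+4+4 = 11 ballots; Model V wins 11–0.
Model V vs Model U: 3 to 8, Model U.
Model V vs Cirrus: Model V is ranked higher on 3 ballots, Cirrus on 8. Cirrus wins 8–3.
Model T vs Model U: 0 for Model T, 11 for Model U — Model U by 11–0.
Model T vs Cirrus: Model T preferred on 0 ballots; Cirrus wins 11–0.
Model U vs Cirrus: Model U is ranked higher on 3+4 = 7 ballots, Cirrus on 4. Model U wins 7–4.
Only Model U has no losses; Model U is the Condorcet winner.

Model U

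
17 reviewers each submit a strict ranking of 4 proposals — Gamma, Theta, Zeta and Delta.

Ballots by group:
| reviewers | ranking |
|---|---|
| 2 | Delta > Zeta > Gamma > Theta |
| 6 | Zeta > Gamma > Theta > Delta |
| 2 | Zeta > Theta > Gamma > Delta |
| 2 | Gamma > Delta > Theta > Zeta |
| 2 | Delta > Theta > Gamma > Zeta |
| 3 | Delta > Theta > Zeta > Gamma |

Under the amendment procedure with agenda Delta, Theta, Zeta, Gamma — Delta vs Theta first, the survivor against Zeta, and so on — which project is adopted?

Round 1: Delta vs Theta — 9–8, Delta advances.
Round 2: Delta vs Zeta — 9–8, Delta advances.
Round 3: Delta vs Gamma — 7–10, Gamma advances.
Gamma survives the agenda.

Gamma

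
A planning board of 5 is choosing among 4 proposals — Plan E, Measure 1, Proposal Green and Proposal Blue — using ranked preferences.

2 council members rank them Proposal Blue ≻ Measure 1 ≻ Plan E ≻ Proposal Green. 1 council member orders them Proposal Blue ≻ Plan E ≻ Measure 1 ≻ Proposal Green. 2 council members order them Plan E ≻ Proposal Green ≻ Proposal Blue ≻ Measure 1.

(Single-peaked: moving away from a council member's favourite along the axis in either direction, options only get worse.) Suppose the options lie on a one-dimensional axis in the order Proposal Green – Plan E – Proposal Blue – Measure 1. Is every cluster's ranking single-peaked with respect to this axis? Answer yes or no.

yes

Axis positions: Proposal Green=1, Plan E=2, Proposal Blue=3, Measure 1=4.
Cluster 1 (peak Proposal Blue at position 3): ranking walks positions 3-4-2-1, expanding outward from the peak — single-peaked.
Cluster 2 (peak Proposal Blue at position 3): ranking walks positions 3-2-4-1, expanding outward from the peak — single-peaked.
Cluster 3 (peak Plan E at position 2): ranking walks positions 2-1-3-4, expanding outward from the peak — single-peaked.
Every ranking is single-peaked on this axis.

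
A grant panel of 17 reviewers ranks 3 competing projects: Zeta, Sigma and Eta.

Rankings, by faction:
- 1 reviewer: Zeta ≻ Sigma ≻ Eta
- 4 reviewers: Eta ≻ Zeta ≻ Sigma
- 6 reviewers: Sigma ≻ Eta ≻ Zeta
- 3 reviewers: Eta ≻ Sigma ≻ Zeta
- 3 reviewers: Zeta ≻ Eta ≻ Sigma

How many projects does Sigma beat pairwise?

Sigma against each rival (17 reviewers):
Sigma vs Zeta: 6+3 = 9 for Sigma, 8 for Zeta — Sigma by 9–8.
Sigma vs Eta: 1+6 = 7 for Sigma, 10 for Eta — Eta by 10–7.
Sigma beats Zeta; loses to Eta — 1 pairwise win.

1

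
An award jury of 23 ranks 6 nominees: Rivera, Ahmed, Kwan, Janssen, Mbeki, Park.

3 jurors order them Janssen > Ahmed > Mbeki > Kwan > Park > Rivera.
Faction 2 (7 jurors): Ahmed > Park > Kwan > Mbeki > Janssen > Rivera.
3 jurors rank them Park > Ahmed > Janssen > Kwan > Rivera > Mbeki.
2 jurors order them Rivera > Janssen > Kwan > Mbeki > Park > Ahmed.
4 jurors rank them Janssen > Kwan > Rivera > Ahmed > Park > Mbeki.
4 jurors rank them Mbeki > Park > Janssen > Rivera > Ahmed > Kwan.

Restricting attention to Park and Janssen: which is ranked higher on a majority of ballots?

Park

Ballots ranking Park above Janssen: 7 + 3 + 4 = 14.
Ballots ranking Janssen above Park: 23 − 14 = 9.
Park wins the head-to-head 14–9.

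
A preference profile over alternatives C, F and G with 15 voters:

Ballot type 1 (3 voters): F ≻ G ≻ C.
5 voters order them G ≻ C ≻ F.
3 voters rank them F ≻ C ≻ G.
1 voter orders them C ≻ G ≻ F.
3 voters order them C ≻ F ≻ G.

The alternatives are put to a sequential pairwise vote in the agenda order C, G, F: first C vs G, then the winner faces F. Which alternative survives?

Round 1: C vs G — 7–8, G advances.
Round 2: G vs F — 6–9, F advances.
F survives the agenda.

F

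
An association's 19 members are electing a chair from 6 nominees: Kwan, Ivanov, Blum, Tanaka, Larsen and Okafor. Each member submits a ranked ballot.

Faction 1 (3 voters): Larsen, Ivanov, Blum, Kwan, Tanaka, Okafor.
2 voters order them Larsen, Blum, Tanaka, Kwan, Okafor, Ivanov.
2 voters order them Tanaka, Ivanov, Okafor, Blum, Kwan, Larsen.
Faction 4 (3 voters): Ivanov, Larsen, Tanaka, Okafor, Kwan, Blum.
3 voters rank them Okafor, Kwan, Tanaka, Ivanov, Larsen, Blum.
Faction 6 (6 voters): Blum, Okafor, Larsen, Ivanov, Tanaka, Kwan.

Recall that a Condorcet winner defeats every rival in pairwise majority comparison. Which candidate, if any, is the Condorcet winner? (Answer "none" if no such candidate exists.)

Head-to-head results (19 voters):
Kwan vs Ivanov: 2+3 = 5 for Kwan, 14 for Ivanov — Ivanov by 14–5.
Kwan vs Blum: Kwan is ranked higher on 3+3 = 6 ballots, Blum on 13. Blum wins 13–6.
Kwan vs Tanaka: Kwan preferred on 3+3 = 6 ballots; Tanaka wins 13–6.
Kwan vs Larsen: 5 to 14, Larsen.
Kwan vs Okafor: Kwan preferred on 3+2 = 5 ballots; Okafor wins 14–5.
Ivanov vs Blum: 3+2+3+3 = 11 for Ivanov, 8 for Blum — Ivanov by 11–8.
Ivanov vs Tanaka: Ivanov preferred on 3+3+6 = 12 ballots; Ivanov wins 12–7.
Ivanov vs Larsen: Ivanov is ranked higher on 2+3+3 = 8 ballots, Larsen on 11. Larsen wins 11–8.
Ivanov vs Okafor: Ivanov preferred on 3+2+3 = 8 ballots; Okafor wins 11–8.
Blum vs Tanaka: 11 to 8, Blum.
Blum vs Larsen: Blum is ranked higher on 2+6 = 8 ballots, Larsen on 11. Larsen wins 11–8.
Blum vs Okafor: 11 to 8, Blum.
Tanaka vs Larsen: 2+3 = 5 for Tanaka, 14 for Larsen — Larsen by 14–5.
Tanaka vs Okafor: 3+2+2+3 = 10 for Tanaka, 9 for Okafor — Tanaka by 10–9.
Larsen vs Okafor: 3+2+3 = 8 for Larsen, 11 for Okafor — Okafor by 11–8.
Every candidate loses at least once (Kwan loses to Ivanov; Ivanov loses to Larsen; Blum loses to Ivanov; Tanaka loses to Ivanov; Larsen loses to Okafor; Okafor loses to Blum). The majority relation contains the cycle Ivanov → Blum → Okafor → Ivanov, so there is no Condorcet winner.

none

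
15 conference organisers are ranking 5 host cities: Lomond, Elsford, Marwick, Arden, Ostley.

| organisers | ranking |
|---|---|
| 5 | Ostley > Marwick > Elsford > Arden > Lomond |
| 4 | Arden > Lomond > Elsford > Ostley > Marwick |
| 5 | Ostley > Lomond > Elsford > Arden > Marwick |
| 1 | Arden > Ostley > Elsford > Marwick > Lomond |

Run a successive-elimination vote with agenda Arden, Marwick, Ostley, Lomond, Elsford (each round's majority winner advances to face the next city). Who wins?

Round 1: Arden vs Marwick — 10–5, Arden advances.
Round 2: Arden vs Ostley — 5–10, Ostley advances.
Round 3: Ostley vs Lomond — 11–4, Ostley advances.
Round 4: Ostley vs Elsford — 11–4, Ostley advances.
The agenda winner is Ostley.

Ostley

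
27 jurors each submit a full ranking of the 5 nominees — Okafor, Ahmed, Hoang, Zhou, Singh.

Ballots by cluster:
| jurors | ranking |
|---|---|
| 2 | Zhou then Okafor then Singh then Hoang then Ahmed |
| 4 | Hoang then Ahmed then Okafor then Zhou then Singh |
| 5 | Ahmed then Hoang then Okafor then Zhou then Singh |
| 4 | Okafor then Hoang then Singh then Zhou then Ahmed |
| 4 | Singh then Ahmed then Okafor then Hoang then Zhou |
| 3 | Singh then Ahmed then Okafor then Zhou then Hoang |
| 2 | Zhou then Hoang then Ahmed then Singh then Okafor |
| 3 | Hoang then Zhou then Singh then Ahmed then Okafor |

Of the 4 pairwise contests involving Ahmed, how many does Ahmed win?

Ahmed against each rival (27 jurors):
Ahmed vs Okafor: Ahmed is ranked higher on 4+5+4+3+2+3 = 21 ballots, Okafor on 6. Ahmed wins 21–6.
Ahmed vs Hoang: 5+4+3 = 12 for Ahmed, 15 for Hoang — Hoang by 15–12.
Ahmed–Zhou: Ahmed 16–11.
Ahmed vs Singh: 4+5+2 = 11 for Ahmed, 16 for Singh — Singh by 16–11.
Ahmed beats Okafor, Zhou; loses to Hoang, Singh — 2 pairwise wins.

2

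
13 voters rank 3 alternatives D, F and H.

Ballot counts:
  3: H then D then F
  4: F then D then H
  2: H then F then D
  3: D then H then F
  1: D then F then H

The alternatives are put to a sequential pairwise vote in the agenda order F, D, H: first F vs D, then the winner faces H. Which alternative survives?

Round 1: F vs D — 6–7, D advances.
Round 2: D vs H — 8–5, D advances.
D survives the agenda.

D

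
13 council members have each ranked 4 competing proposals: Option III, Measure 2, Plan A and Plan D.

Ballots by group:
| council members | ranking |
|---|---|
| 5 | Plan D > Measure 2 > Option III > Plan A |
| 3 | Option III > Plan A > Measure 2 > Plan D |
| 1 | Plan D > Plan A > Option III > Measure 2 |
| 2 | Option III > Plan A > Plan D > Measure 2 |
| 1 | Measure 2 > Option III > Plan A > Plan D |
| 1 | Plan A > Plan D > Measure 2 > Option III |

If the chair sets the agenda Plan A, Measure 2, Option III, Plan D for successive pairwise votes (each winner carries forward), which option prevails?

Round 1: Plan A vs Measure 2 — 7–6, Plan A advances.
Round 2: Plan A vs Option III — 2–11, Option III advances.
Round 3: Option III vs Plan D — 6–7, Plan D advances.
The agenda winner is Plan D.

Plan D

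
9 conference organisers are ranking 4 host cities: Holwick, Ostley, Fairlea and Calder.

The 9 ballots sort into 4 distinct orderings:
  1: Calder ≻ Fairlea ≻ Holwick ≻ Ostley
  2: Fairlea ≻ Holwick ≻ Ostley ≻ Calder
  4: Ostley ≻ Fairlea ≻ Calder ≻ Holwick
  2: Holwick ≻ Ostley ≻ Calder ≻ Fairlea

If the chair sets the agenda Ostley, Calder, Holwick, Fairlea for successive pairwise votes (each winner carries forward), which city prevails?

Round 1: Ostley vs Calder — 8–1, Ostley advances.
Round 2: Ostley vs Holwick — 4–5, Holwick advances.
Round 3: Holwick vs Fairlea — 2–7, Fairlea advances.
Fairlea survives the agenda.

Fairlea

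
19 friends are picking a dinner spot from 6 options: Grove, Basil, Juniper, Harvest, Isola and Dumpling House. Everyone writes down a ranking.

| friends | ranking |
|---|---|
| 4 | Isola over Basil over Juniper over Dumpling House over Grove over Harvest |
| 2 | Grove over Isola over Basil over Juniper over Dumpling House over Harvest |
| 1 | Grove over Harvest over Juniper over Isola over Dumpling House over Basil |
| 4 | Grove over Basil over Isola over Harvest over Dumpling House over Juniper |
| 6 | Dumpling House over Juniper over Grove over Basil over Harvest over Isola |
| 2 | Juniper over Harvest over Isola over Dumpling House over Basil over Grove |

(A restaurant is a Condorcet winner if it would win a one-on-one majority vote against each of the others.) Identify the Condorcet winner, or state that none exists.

none

Pairwise majorities:
Grove–Basil: Grove 13–6.
Grove vs Juniper: Juniper, 12–7.
Grove vs Harvest: Grove, 17–2.
Grove–Isola: Grove 13–6.
Grove vs Dumpling House: Dumpling House wins 12–7.
Basil vs Juniper: Basil wins 10–9.
Basil–Harvest: Basil 16–3.
Basil vs Isola: Basil wins 10–9.
Basil–Dumpling House: Basil 10–9.
Juniper vs Harvest: Juniper, 14–5.
Juniper vs Isola: Isola, 10–9.
Juniper–Dumpling House: Dumpling House 10–9.
Harvest vs Isola: Isola wins 10–9.
Harvest–Dumpling House: Dumpling House 12–7.
Isola vs Dumpling House: Isola, 13–6.
Every restaurant loses at least once (Grove loses to Juniper; Basil loses to Grove; Juniper loses to Basil; Harvest loses to Grove; Isola loses to Grove; Dumpling House loses to Basil). The majority relation contains the cycle Grove > Basil > Juniper > Grove, so there is no Condorcet winner.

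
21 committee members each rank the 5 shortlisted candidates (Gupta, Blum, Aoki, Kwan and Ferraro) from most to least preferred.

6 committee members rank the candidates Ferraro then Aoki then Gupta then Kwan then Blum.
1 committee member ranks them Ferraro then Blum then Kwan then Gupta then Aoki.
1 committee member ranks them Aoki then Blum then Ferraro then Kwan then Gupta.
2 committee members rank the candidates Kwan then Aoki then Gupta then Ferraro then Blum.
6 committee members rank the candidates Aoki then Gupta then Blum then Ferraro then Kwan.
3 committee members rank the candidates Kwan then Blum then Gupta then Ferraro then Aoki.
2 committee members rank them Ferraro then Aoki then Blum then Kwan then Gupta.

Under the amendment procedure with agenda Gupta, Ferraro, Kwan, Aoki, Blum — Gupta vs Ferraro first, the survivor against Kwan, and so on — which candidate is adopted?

Round 1: Gupta vs Ferraro — 11–10, Gupta advances.
Round 2: Gupta vs Kwan — 12–9, Gupta advances.
Round 3: Gupta vs Aoki — 4–17, Aoki advances.
Round 4: Aoki vs Blum — 17–4, Aoki advances.
Aoki survives the agenda.

Aoki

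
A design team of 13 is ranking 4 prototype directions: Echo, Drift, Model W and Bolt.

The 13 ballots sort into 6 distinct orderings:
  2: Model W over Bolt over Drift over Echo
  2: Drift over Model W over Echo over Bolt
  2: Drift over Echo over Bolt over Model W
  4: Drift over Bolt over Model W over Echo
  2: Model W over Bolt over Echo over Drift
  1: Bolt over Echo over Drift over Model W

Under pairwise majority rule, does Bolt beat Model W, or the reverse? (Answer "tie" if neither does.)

Ballots ranking Bolt above Model W: 2 + 4 + 1 = 7.
Ballots ranking Model W above Bolt: 13 − 7 = 6.
Bolt wins the head-to-head 7–6.

Bolt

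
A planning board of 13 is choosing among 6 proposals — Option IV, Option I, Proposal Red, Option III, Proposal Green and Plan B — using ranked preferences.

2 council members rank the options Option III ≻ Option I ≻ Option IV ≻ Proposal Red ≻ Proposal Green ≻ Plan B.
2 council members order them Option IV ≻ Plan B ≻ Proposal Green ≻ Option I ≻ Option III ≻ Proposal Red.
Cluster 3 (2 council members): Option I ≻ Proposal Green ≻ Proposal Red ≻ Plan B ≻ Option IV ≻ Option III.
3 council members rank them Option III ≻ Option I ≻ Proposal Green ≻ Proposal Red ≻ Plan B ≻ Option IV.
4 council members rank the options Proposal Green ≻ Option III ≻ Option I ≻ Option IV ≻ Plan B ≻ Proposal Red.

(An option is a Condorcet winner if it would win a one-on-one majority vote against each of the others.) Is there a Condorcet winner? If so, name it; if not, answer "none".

none

Head-to-head results (13 council members):
Option IV vs Option I: Option I wins 11–2.
Option IV vs Proposal Red: Option IV wins 8–5.
Option IV vs Option III: Option III wins 9–4.
Option IV–Proposal Green: Proposal Green 9–4.
Option IV–Plan B: Option IV 8–5.
Option I vs Proposal Red: Option I, 13–0.
Option I vs Option III: Option III wins 9–4.
Option I vs Proposal Green: Option I wins 7–6.
Option I vs Plan B: Option I wins 11–2.
Proposal Red vs Option III: Option III wins 11–2.
Proposal Red–Proposal Green: Proposal Green 11–2.
Proposal Red–Plan B: Proposal Red 7–6.
Option III vs Proposal Green: Proposal Green, 8–5.
Option III vs Plan B: Option III wins 9–4.
Proposal Green vs Plan B: Proposal Green, 11–2.
Each option drops at least one matchup (Option IV loses to Option I; Option I loses to Option III; Proposal Red loses to Option IV; Option III loses to Proposal Green; Proposal Green loses to Option I; Plan B loses to Option IV); the cycle Option I → Proposal Green → Option III → Option I rules out a Condorcet winner.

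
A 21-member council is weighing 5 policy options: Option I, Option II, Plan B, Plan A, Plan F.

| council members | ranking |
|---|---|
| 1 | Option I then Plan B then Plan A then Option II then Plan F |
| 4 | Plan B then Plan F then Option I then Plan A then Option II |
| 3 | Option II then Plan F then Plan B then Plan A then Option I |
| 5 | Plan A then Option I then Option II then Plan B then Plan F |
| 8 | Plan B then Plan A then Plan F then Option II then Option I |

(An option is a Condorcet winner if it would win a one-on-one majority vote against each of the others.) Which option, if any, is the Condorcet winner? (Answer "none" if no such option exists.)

Plan B

Pairwise majorities:
Option I–Option II: Option II 11–10.
Option I vs Plan B: Plan B, 15–6.
Option I vs Plan A: Plan A, 16–5.
Option I–Plan F: Plan F 15–6.
Option II vs Plan B: Plan B, 13–8.
Option II vs Plan A: Plan A wins 18–3.
Option II–Plan F: Plan F 12–9.
Plan B vs Plan A: Plan B, 16–5.
Plan B–Plan F: Plan B 18–3.
Plan A vs Plan F: Plan A, 14–7.
Plan B wins every pairwise contest, so Plan B is the Condorcet winner.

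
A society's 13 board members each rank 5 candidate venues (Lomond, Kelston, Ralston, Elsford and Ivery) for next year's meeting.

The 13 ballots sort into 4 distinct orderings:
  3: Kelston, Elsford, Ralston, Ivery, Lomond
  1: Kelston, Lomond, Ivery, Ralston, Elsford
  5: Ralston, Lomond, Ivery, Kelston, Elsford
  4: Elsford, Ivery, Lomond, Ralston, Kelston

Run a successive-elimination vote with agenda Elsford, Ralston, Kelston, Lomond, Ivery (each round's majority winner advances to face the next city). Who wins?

Round 1: Elsford vs Ralston — 7–6, Elsford advances.
Round 2: Elsford vs Kelston — 4–9, Kelston advances.
Round 3: Kelston vs Lomond — 4–9, Lomond advances.
Round 4: Lomond vs Ivery — 6–7, Ivery advances.
Ivery survives the agenda.

Ivery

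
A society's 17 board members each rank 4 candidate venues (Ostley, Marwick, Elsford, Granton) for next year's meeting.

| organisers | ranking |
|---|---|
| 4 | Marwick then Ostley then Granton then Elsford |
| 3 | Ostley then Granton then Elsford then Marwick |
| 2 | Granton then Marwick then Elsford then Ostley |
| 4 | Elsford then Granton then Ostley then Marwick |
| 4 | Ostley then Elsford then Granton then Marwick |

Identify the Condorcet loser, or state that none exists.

Marwick

Head-to-head results (17 organisers):
Ostley–Marwick: Ostley 11–6.
Ostley vs Elsford: Ostley wins 11–6.
Ostley vs Granton: Ostley is ranked higher on 4+3+4 = 11 ballots, Granton on 6. Ostley wins 11–6.
Marwick vs Elsford: Elsford, 11–6.
Marwick vs Granton: Marwick preferred on 4 ballots; Granton wins 13–4.
Elsford vs Granton: Granton, 9–8.
Only Marwick has no wins; Marwick is the Condorcet loser.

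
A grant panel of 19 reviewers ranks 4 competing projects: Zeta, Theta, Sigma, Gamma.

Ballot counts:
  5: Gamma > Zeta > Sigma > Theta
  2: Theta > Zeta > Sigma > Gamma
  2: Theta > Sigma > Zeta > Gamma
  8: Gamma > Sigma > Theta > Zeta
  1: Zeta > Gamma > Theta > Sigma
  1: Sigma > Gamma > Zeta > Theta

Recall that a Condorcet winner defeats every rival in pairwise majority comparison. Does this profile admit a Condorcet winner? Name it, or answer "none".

Head-to-head results (19 reviewers):
Zeta vs Theta: Theta, 12–7.
Zeta vs Sigma: Zeta preferred on 5+2+1 = 8 ballots; Sigma wins 11–8.
Zeta vs Gamma: Gamma wins 14–5.
Theta vs Sigma: Theta preferred on 2+2+1 = 5 ballots; Sigma wins 14–5.
Theta vs Gamma: 2+2 = 4 for Theta, 15 for Gamma — Gamma by 15–4.
Sigma vs Gamma: Gamma wins 14–5.
Gamma beats each of Zeta, Theta, Sigma — Gamma is the Condorcet winner.

Gamma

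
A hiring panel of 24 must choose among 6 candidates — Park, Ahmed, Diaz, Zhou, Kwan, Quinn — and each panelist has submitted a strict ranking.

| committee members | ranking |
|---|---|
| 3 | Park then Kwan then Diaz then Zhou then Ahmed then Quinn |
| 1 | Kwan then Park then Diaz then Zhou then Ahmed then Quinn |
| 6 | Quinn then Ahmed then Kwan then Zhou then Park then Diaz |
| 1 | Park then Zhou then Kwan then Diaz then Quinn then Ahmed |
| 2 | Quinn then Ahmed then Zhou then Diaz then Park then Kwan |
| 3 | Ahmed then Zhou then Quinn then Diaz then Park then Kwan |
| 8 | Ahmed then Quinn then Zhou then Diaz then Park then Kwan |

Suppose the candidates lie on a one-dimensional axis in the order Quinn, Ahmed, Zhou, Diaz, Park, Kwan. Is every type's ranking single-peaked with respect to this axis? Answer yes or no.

Axis positions: Quinn=1, Ahmed=2, Zhou=3, Diaz=4, Park=5, Kwan=6.
Type 1 (peak Park at position 5): ranking walks positions 5-6-4-3-2-1, expanding outward from the peak — single-peaked.
Type 2 (peak Kwan at position 6): ranking walks positions 6-5-4-3-2-1, expanding outward from the peak — single-peaked.
Type 3: ranking walks positions 1-2-6-3-5-4; Kwan is ranked above Zhou even though Zhou lies between Kwan and the peak Quinn on the axis — preferences dip and rise again. Not single-peaked.
Type 4: ranking walks positions 5-3-6-4-1-2; Zhou is ranked above Diaz even though Diaz lies between Zhou and the peak Park on the axis — preferences dip and rise again. Not single-peaked.
Type 5 (peak Quinn at position 1): ranking walks positions 1-2-3-4-5-6, expanding outward from the peak — single-peaked.
Type 6 (peak Ahmed at position 2): ranking walks positions 2-3-1-4-5-6, expanding outward from the peak — single-peaked.
Type 7 (peak Ahmed at position 2): ranking walks positions 2-1-3-4-5-6, expanding outward from the peak — single-peaked.
Type 3 violates single-peakedness, so the profile is not single-peaked on this axis.

no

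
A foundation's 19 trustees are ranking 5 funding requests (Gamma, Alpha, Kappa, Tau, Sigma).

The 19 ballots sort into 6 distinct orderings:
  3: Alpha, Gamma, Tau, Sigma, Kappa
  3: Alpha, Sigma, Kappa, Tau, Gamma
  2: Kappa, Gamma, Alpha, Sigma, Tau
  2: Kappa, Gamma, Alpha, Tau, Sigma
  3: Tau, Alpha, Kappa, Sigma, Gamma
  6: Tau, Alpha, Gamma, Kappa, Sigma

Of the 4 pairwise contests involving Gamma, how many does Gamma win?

Gamma against each rival (19 reviewers):
Gamma vs Alpha: 4 to 15, Alpha.
Gamma vs Kappa: Gamma preferred on 3+6 = 9 ballots; Kappa wins 10–9.
Gamma vs Tau: Tau wins 12–7.
Gamma vs Sigma: Gamma, 13–6.
Gamma beats Sigma; loses to Alpha, Kappa, Tau — 1 pairwise win.

1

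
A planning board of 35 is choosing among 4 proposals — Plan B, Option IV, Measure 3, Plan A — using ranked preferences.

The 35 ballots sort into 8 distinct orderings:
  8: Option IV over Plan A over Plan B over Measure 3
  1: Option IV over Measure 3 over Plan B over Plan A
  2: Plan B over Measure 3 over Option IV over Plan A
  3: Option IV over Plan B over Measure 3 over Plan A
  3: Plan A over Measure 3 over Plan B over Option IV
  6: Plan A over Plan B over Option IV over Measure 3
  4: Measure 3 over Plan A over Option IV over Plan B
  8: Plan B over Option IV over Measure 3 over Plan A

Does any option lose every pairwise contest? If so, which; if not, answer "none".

Pairwise majorities:
Plan B vs Option IV: Plan B wins 19–16.
Plan B vs Measure 3: 8+2+3+6+8 = 27 for Plan B, 8 for Measure 3 — Plan B by 27–8.
Plan B vs Plan A: 1+2+3+8 = 14 for Plan B, 21 for Plan A — Plan A by 21–14.
Option IV vs Measure 3: Option IV, 26–9.
Option IV vs Plan A: Option IV, 22–13.
Measure 3 vs Plan A: Measure 3 wins 18–17.
Each option has at least one pairwise win (Plan B beats Option IV; Option IV beats Measure 3; Measure 3 beats Plan A; Plan A beats Plan B) — no Condorcet loser.

none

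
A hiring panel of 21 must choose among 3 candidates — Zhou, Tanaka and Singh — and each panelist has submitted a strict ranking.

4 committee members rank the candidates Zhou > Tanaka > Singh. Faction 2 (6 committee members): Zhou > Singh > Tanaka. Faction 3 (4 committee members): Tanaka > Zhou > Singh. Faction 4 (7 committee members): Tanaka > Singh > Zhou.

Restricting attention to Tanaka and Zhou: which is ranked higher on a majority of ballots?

Ballots ranking Tanaka above Zhou: 4 + 7 = 11.
Ballots ranking Zhou above Tanaka: 21 − 11 = 10.
Tanaka wins the head-to-head 11–10.

Tanaka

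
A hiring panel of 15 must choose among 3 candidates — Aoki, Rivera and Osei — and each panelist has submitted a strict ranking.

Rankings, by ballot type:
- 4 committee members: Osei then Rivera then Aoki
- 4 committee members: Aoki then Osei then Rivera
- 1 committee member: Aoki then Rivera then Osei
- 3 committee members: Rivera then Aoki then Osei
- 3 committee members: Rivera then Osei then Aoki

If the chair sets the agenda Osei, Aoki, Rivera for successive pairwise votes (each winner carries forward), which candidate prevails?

Rivera

Round 1: Osei vs Aoki — 7–8, Aoki advances.
Round 2: Aoki vs Rivera — 5–10, Rivera advances.
The agenda winner is Rivera.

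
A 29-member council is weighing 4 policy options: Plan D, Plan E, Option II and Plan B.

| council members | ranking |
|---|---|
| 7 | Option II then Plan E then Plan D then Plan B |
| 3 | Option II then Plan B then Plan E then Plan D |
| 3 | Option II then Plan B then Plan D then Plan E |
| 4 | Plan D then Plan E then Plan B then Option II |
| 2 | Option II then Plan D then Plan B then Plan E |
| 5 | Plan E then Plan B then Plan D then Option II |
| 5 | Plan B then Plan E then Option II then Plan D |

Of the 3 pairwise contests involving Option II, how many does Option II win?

3

Option II against each rival (29 council members):
Option II–Plan D: Option II 20–9.
Option II vs Plan E: Option II, 15–14.
Option II vs Plan B: Option II preferred on 7+3+3+2 = 15 ballots; Option II wins 15–14.
Option II beats Plan D, Plan E, Plan B — 3 pairwise wins.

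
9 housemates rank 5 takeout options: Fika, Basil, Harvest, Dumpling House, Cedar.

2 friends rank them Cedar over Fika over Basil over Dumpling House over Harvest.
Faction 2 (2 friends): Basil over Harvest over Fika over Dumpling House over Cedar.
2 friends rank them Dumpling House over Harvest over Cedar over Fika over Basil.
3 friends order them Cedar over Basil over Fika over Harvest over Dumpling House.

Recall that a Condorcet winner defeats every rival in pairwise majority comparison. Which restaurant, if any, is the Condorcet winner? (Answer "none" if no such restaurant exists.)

Cedar

Check each pair by majority over 9 ballots:
Fika vs Basil: Basil, 5–4.
Fika vs Harvest: Fika wins 5–4.
Fika vs Dumpling House: Fika wins 7–2.
Fika–Cedar: Cedar 7–2.
Basil vs Harvest: Basil preferred on 2+2+3 = 7 ballots; Basil wins 7–2.
Basil vs Dumpling House: 7 to 2, Basil.
Basil vs Cedar: 2 to 7, Cedar.
Harvest vs Dumpling House: Harvest, 5–4.
Harvest vs Cedar: 4 to 5, Cedar.
Dumpling House vs Cedar: Dumpling House is ranked higher on 2+2 = 4 ballots, Cedar on 5. Cedar wins 5–4.
Cedar wins every pairwise contest, so Cedar is the Condorcet winner.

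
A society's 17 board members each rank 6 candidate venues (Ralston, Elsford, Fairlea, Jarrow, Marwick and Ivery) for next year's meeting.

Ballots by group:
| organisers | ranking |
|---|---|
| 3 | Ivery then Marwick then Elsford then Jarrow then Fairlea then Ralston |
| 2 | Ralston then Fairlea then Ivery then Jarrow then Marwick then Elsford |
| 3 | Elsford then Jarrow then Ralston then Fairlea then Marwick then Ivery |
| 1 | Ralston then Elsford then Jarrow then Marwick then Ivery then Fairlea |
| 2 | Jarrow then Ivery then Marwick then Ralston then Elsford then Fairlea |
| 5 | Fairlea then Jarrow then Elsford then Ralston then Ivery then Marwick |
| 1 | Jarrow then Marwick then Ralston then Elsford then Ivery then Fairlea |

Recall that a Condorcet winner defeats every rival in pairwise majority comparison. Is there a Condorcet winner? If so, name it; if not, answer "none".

Head-to-head results (17 organisers):
Ralston vs Elsford: Ralston is ranked higher on 2+1+2+1 = 6 ballots, Elsford on 11. Elsford wins 11–6.
Ralston vs Fairlea: 9 to 8, Ralston.
Ralston vs Jarrow: 2+1 = 3 for Ralston, 14 for Jarrow — Jarrow by 14–3.
Ralston vs Marwick: Ralston preferred on 2+3+1+5 = 11 ballots; Ralston wins 11–6.
Ralston vs Ivery: Ralston is ranked higher on 2+3+1+5+1 = 12 ballots, Ivery on 5. Ralston wins 12–5.
Elsford vs Fairlea: Elsford is ranked higher on 3+3+1+2+1 = 10 ballots, Fairlea on 7. Elsford wins 10–7.
Elsford vs Jarrow: Elsford preferred on 3+3+1 = 7 ballots; Jarrow wins 10–7.
Elsford vs Marwick: Elsford preferred on 3+1+5 = 9 ballots; Elsford wins 9–8.
Elsford vs Ivery: Elsford is ranked higher on 3+1+5+1 = 10 ballots, Ivery on 7. Elsford wins 10–7.
Fairlea vs Jarrow: Fairlea is ranked higher on 2+5 = 7 ballots, Jarrow on 10. Jarrow wins 10–7.
Fairlea vs Marwick: 10 to 7, Fairlea.
Fairlea vs Ivery: Fairlea preferred on 2+3+5 = 10 ballots; Fairlea wins 10–7.
Jarrow vs Marwick: Jarrow is ranked higher on 2+3+1+2+5+1 = 14 ballots, Marwick on 3. Jarrow wins 14–3.
Jarrow vs Ivery: Jarrow is ranked higher on 3+1+2+5+1 = 12 ballots, Ivery on 5. Jarrow wins 12–5.
Marwick vs Ivery: Marwick is ranked higher on 3+1+1 = 5 ballots, Ivery on 12. Ivery wins 12–5.
Jarrow wins every pairwise contest, so Jarrow is the Condorcet winner.

Jarrow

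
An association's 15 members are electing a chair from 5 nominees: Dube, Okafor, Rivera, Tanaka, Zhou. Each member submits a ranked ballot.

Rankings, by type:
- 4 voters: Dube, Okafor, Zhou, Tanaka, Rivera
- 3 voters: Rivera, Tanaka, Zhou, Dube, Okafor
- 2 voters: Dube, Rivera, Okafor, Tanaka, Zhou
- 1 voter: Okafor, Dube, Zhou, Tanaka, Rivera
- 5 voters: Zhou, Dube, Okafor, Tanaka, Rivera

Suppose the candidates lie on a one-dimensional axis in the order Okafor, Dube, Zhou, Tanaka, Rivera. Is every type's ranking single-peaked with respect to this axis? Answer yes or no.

Axis positions: Okafor=1, Dube=2, Zhou=3, Tanaka=4, Rivera=5.
Type 1 (peak Dube at position 2): ranking walks positions 2-1-3-4-5, expanding outward from the peak — single-peaked.
Type 2 (peak Rivera at position 5): ranking walks positions 5-4-3-2-1, expanding outward from the peak — single-peaked.
Type 3: ranking walks positions 2-5-1-4-3; Rivera is ranked above Zhou even though Zhou lies between Rivera and the peak Dube on the axis — preferences dip and rise again. Not single-peaked.
Type 4 (peak Okafor at position 1): ranking walks positions 1-2-3-4-5, expanding outward from the peak — single-peaked.
Type 5 (peak Zhou at position 3): ranking walks positions 3-2-1-4-5, expanding outward from the peak — single-peaked.
Type 3 violates single-peakedness, so the profile is not single-peaked on this axis.

no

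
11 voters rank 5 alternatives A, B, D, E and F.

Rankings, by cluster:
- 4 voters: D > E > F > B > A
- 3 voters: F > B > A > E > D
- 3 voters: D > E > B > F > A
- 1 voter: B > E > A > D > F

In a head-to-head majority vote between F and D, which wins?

Ballots ranking F above D: 3.
Ballots ranking D above F: 11 − 3 = 8.
D wins the head-to-head 8–3.

D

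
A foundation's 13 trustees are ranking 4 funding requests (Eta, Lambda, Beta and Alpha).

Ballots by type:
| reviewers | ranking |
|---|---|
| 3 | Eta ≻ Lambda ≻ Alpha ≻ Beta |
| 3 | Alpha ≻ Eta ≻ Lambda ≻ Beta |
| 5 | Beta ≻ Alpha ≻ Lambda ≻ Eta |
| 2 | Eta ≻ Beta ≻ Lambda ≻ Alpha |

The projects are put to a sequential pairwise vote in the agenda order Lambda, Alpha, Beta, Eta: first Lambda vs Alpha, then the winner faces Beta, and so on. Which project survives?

Eta

Round 1: Lambda vs Alpha — 5–8, Alpha advances.
Round 2: Alpha vs Beta — 6–7, Beta advances.
Round 3: Beta vs Eta — 5–8, Eta advances.
Eta survives the agenda.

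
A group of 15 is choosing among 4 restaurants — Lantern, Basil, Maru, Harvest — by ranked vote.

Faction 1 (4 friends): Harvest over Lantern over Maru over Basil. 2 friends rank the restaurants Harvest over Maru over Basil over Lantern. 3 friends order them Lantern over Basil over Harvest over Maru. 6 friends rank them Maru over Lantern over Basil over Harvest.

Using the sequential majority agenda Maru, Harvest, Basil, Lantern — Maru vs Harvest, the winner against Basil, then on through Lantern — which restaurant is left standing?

Lantern

Round 1: Maru vs Harvest — 6–9, Harvest advances.
Round 2: Harvest vs Basil — 6–9, Basil advances.
Round 3: Basil vs Lantern — 2–13, Lantern advances.
The agenda winner is Lantern.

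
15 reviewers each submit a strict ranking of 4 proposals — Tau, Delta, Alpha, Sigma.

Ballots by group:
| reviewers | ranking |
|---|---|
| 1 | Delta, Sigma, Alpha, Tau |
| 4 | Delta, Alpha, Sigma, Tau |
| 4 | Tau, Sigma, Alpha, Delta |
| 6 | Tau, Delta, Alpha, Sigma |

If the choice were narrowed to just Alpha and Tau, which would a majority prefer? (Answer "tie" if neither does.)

Ballots ranking Alpha above Tau: 1 + 4 = 5.
Ballots ranking Tau above Alpha: 15 − 5 = 10.
Tau wins the head-to-head 10–5.

Tau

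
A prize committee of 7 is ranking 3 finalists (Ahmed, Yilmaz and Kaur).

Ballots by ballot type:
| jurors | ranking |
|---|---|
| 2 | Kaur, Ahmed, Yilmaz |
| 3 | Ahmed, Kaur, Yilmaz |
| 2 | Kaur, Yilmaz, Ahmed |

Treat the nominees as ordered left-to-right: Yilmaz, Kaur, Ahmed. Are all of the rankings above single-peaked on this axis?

Axis positions: Yilmaz=1, Kaur=2, Ahmed=3.
Ballot type 1 (peak Kaur at position 2): ranking walks positions 2-3-1, expanding outward from the peak — single-peaked.
Ballot type 2 (peak Ahmed at position 3): ranking walks positions 3-2-1, expanding outward from the peak — single-peaked.
Ballot type 3 (peak Kaur at position 2): ranking walks positions 2-1-3, expanding outward from the peak — single-peaked.
Every ranking is single-peaked on this axis.

yes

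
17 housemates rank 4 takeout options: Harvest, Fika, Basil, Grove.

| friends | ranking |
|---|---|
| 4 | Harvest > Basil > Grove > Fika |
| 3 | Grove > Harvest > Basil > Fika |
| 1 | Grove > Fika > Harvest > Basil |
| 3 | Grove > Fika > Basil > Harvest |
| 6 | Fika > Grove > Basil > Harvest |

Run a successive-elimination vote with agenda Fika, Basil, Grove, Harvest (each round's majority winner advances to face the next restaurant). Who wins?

Round 1: Fika vs Basil — 10–7, Fika advances.
Round 2: Fika vs Grove — 6–11, Grove advances.
Round 3: Grove vs Harvest — 13–4, Grove advances.
The agenda winner is Grove.

Grove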